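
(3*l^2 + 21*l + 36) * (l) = 3*l^3 + 21*l^2 + 36*l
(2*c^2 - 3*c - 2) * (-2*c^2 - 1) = -4*c^4 + 6*c^3 + 2*c^2 + 3*c + 2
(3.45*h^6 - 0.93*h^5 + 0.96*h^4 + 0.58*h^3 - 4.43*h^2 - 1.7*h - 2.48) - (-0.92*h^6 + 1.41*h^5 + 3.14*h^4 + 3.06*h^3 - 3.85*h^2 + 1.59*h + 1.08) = 4.37*h^6 - 2.34*h^5 - 2.18*h^4 - 2.48*h^3 - 0.58*h^2 - 3.29*h - 3.56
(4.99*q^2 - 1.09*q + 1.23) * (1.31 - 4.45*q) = -22.2055*q^3 + 11.3874*q^2 - 6.9014*q + 1.6113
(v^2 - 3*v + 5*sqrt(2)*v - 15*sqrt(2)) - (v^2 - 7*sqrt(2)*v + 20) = -3*v + 12*sqrt(2)*v - 15*sqrt(2) - 20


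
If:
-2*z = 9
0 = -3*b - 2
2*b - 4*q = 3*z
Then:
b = -2/3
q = 73/24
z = -9/2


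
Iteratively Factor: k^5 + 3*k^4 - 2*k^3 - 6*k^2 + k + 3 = (k - 1)*(k^4 + 4*k^3 + 2*k^2 - 4*k - 3) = (k - 1)*(k + 3)*(k^3 + k^2 - k - 1) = (k - 1)*(k + 1)*(k + 3)*(k^2 - 1) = (k - 1)*(k + 1)^2*(k + 3)*(k - 1)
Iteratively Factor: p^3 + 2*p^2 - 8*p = (p + 4)*(p^2 - 2*p) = (p - 2)*(p + 4)*(p)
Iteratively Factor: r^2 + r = (r)*(r + 1)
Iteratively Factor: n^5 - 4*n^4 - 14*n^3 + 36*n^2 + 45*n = (n + 3)*(n^4 - 7*n^3 + 7*n^2 + 15*n) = (n + 1)*(n + 3)*(n^3 - 8*n^2 + 15*n) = n*(n + 1)*(n + 3)*(n^2 - 8*n + 15) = n*(n - 3)*(n + 1)*(n + 3)*(n - 5)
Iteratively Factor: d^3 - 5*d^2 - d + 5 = (d + 1)*(d^2 - 6*d + 5) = (d - 1)*(d + 1)*(d - 5)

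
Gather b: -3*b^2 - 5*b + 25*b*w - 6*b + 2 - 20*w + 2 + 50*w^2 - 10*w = -3*b^2 + b*(25*w - 11) + 50*w^2 - 30*w + 4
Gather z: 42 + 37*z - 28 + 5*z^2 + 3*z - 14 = 5*z^2 + 40*z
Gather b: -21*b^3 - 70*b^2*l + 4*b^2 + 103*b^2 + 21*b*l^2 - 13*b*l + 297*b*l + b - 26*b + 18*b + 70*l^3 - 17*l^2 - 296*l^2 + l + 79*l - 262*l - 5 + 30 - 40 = -21*b^3 + b^2*(107 - 70*l) + b*(21*l^2 + 284*l - 7) + 70*l^3 - 313*l^2 - 182*l - 15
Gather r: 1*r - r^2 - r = -r^2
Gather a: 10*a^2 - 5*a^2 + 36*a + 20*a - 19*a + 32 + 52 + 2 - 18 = 5*a^2 + 37*a + 68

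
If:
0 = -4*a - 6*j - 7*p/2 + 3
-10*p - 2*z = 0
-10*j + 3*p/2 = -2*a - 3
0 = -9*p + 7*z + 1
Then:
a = 11/52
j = 791/2288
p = 1/44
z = -5/44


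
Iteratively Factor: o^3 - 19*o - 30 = (o + 2)*(o^2 - 2*o - 15) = (o + 2)*(o + 3)*(o - 5)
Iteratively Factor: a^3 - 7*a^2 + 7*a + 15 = (a - 5)*(a^2 - 2*a - 3) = (a - 5)*(a - 3)*(a + 1)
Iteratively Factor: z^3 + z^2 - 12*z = (z - 3)*(z^2 + 4*z) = z*(z - 3)*(z + 4)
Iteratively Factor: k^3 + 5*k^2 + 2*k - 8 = (k + 2)*(k^2 + 3*k - 4) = (k + 2)*(k + 4)*(k - 1)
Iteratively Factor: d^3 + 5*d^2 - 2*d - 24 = (d + 3)*(d^2 + 2*d - 8) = (d - 2)*(d + 3)*(d + 4)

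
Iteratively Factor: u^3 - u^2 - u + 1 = (u - 1)*(u^2 - 1) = (u - 1)*(u + 1)*(u - 1)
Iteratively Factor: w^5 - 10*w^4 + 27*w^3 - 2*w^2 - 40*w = (w - 5)*(w^4 - 5*w^3 + 2*w^2 + 8*w) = (w - 5)*(w + 1)*(w^3 - 6*w^2 + 8*w) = w*(w - 5)*(w + 1)*(w^2 - 6*w + 8) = w*(w - 5)*(w - 4)*(w + 1)*(w - 2)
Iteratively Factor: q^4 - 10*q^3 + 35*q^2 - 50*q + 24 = (q - 3)*(q^3 - 7*q^2 + 14*q - 8) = (q - 3)*(q - 2)*(q^2 - 5*q + 4) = (q - 4)*(q - 3)*(q - 2)*(q - 1)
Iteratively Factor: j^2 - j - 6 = (j + 2)*(j - 3)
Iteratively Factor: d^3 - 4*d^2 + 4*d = (d - 2)*(d^2 - 2*d) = (d - 2)^2*(d)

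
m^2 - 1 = (m - 1)*(m + 1)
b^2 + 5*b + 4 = (b + 1)*(b + 4)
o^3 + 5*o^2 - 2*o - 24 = (o - 2)*(o + 3)*(o + 4)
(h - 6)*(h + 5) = h^2 - h - 30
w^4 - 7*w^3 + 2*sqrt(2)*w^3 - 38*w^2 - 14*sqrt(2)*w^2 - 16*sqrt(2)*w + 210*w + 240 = (w - 8)*(w + 1)*(w - 3*sqrt(2))*(w + 5*sqrt(2))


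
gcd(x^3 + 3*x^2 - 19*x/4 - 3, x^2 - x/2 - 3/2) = x - 3/2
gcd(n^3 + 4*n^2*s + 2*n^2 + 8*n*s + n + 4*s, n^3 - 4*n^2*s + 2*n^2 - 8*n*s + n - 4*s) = n^2 + 2*n + 1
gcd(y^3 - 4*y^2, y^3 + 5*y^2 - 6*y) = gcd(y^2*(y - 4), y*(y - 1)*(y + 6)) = y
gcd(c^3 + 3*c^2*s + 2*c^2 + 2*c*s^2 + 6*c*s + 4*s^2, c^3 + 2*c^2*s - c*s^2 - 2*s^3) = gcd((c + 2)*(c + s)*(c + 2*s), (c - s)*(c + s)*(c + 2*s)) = c^2 + 3*c*s + 2*s^2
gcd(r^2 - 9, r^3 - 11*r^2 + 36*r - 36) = r - 3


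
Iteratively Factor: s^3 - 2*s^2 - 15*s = (s)*(s^2 - 2*s - 15) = s*(s - 5)*(s + 3)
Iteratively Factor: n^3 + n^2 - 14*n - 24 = (n + 3)*(n^2 - 2*n - 8) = (n - 4)*(n + 3)*(n + 2)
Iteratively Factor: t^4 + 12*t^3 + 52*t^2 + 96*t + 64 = (t + 4)*(t^3 + 8*t^2 + 20*t + 16) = (t + 2)*(t + 4)*(t^2 + 6*t + 8) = (t + 2)*(t + 4)^2*(t + 2)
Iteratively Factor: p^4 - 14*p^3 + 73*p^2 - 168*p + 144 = (p - 3)*(p^3 - 11*p^2 + 40*p - 48) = (p - 3)^2*(p^2 - 8*p + 16) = (p - 4)*(p - 3)^2*(p - 4)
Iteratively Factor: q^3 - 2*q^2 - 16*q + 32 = (q - 4)*(q^2 + 2*q - 8) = (q - 4)*(q - 2)*(q + 4)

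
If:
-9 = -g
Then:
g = 9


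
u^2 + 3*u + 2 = (u + 1)*(u + 2)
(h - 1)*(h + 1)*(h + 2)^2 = h^4 + 4*h^3 + 3*h^2 - 4*h - 4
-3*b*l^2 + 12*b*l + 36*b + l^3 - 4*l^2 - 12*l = (-3*b + l)*(l - 6)*(l + 2)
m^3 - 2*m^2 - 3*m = m*(m - 3)*(m + 1)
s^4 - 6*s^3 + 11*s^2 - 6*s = s*(s - 3)*(s - 2)*(s - 1)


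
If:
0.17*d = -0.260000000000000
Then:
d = -1.53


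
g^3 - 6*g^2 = g^2*(g - 6)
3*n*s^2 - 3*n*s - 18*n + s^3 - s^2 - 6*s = (3*n + s)*(s - 3)*(s + 2)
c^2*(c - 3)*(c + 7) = c^4 + 4*c^3 - 21*c^2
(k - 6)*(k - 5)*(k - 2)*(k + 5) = k^4 - 8*k^3 - 13*k^2 + 200*k - 300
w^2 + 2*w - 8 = (w - 2)*(w + 4)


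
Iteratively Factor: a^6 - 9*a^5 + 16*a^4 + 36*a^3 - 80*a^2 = (a)*(a^5 - 9*a^4 + 16*a^3 + 36*a^2 - 80*a) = a*(a - 2)*(a^4 - 7*a^3 + 2*a^2 + 40*a) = a*(a - 5)*(a - 2)*(a^3 - 2*a^2 - 8*a) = a*(a - 5)*(a - 4)*(a - 2)*(a^2 + 2*a) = a^2*(a - 5)*(a - 4)*(a - 2)*(a + 2)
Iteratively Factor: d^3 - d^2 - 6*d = (d - 3)*(d^2 + 2*d) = (d - 3)*(d + 2)*(d)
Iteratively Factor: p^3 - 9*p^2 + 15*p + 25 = (p - 5)*(p^2 - 4*p - 5) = (p - 5)^2*(p + 1)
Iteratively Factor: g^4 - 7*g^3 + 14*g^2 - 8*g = (g)*(g^3 - 7*g^2 + 14*g - 8) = g*(g - 4)*(g^2 - 3*g + 2) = g*(g - 4)*(g - 2)*(g - 1)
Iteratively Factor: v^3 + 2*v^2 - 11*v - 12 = (v - 3)*(v^2 + 5*v + 4) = (v - 3)*(v + 4)*(v + 1)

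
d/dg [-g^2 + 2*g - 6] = 2 - 2*g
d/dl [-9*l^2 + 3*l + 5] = 3 - 18*l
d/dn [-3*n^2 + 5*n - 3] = 5 - 6*n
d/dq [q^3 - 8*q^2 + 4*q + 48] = 3*q^2 - 16*q + 4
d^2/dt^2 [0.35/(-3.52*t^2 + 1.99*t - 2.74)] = (8.67328*t^2 - 4.90336*t - 0.35*(7.04*t - 1.99)*(14.08*t - 3.98) + 6.75136)/(3.52*t^2 - 1.99*t + 2.74)^3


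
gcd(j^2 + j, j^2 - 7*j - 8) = j + 1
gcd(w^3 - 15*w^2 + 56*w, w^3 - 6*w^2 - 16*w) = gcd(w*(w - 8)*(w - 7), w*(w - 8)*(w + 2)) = w^2 - 8*w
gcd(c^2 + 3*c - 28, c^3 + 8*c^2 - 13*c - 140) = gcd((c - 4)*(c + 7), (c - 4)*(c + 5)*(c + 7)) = c^2 + 3*c - 28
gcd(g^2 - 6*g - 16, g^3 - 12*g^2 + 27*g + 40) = g - 8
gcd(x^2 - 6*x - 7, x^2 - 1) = x + 1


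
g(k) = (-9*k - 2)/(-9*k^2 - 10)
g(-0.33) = -0.09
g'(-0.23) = 0.86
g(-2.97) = -0.28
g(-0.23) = -0.01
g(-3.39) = -0.25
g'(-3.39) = -0.06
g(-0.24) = -0.02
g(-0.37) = -0.12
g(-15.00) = -0.07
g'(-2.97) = -0.06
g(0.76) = 0.58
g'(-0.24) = 0.85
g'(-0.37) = 0.73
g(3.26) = 0.30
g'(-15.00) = 0.00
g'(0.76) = 0.07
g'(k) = 18*k*(-9*k - 2)/(-9*k^2 - 10)^2 - 9/(-9*k^2 - 10) = 9*(-9*k^2 - 4*k + 10)/(81*k^4 + 180*k^2 + 100)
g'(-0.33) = 0.77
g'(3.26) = -0.08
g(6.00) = 0.17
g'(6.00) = -0.03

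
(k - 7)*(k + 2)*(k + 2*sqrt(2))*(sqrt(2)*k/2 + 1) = sqrt(2)*k^4/2 - 5*sqrt(2)*k^3/2 + 3*k^3 - 15*k^2 - 5*sqrt(2)*k^2 - 42*k - 10*sqrt(2)*k - 28*sqrt(2)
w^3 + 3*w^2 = w^2*(w + 3)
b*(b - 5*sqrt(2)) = b^2 - 5*sqrt(2)*b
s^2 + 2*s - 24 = (s - 4)*(s + 6)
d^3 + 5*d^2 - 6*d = d*(d - 1)*(d + 6)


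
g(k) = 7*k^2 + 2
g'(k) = 14*k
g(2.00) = 30.00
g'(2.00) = 28.00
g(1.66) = 21.29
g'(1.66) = 23.24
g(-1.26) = 13.11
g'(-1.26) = -17.64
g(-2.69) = 52.65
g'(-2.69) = -37.66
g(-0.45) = 3.42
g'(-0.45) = -6.30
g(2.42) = 42.99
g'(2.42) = 33.88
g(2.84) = 58.46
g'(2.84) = 39.76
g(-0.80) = 6.48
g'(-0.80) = -11.20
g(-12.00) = 1010.00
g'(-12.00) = -168.00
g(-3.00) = 65.00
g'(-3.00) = -42.00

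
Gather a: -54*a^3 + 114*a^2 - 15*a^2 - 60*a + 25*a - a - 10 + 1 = -54*a^3 + 99*a^2 - 36*a - 9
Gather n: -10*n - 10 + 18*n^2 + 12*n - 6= 18*n^2 + 2*n - 16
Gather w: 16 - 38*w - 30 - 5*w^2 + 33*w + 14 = -5*w^2 - 5*w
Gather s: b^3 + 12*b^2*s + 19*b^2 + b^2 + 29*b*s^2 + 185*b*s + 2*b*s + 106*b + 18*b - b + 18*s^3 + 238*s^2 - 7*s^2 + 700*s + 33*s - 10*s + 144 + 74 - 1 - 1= b^3 + 20*b^2 + 123*b + 18*s^3 + s^2*(29*b + 231) + s*(12*b^2 + 187*b + 723) + 216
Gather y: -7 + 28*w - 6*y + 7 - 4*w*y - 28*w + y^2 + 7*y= y^2 + y*(1 - 4*w)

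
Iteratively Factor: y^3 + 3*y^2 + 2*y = (y)*(y^2 + 3*y + 2) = y*(y + 2)*(y + 1)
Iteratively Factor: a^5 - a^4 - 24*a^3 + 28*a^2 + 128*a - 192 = (a - 2)*(a^4 + a^3 - 22*a^2 - 16*a + 96) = (a - 2)*(a + 3)*(a^3 - 2*a^2 - 16*a + 32) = (a - 2)*(a + 3)*(a + 4)*(a^2 - 6*a + 8) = (a - 2)^2*(a + 3)*(a + 4)*(a - 4)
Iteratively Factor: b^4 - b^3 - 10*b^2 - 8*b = (b - 4)*(b^3 + 3*b^2 + 2*b) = (b - 4)*(b + 1)*(b^2 + 2*b) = b*(b - 4)*(b + 1)*(b + 2)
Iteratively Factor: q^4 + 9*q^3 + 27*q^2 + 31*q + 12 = (q + 1)*(q^3 + 8*q^2 + 19*q + 12) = (q + 1)^2*(q^2 + 7*q + 12) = (q + 1)^2*(q + 4)*(q + 3)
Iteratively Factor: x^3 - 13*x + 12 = (x - 1)*(x^2 + x - 12) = (x - 3)*(x - 1)*(x + 4)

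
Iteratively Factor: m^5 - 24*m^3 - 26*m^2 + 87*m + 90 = (m + 1)*(m^4 - m^3 - 23*m^2 - 3*m + 90) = (m - 2)*(m + 1)*(m^3 + m^2 - 21*m - 45) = (m - 2)*(m + 1)*(m + 3)*(m^2 - 2*m - 15) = (m - 2)*(m + 1)*(m + 3)^2*(m - 5)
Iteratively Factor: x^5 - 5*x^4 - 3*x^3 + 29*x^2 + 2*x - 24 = (x - 4)*(x^4 - x^3 - 7*x^2 + x + 6) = (x - 4)*(x + 2)*(x^3 - 3*x^2 - x + 3) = (x - 4)*(x - 1)*(x + 2)*(x^2 - 2*x - 3) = (x - 4)*(x - 3)*(x - 1)*(x + 2)*(x + 1)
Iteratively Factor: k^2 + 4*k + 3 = (k + 1)*(k + 3)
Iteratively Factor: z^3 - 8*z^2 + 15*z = (z - 5)*(z^2 - 3*z) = z*(z - 5)*(z - 3)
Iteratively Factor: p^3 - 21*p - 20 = (p - 5)*(p^2 + 5*p + 4) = (p - 5)*(p + 4)*(p + 1)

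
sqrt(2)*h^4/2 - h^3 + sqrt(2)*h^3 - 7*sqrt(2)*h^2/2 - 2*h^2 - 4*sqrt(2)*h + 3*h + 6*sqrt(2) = (h - 1)*(h + 3)*(h - 2*sqrt(2))*(sqrt(2)*h/2 + 1)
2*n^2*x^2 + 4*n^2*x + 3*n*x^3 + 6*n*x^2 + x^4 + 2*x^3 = x*(n + x)*(2*n + x)*(x + 2)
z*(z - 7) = z^2 - 7*z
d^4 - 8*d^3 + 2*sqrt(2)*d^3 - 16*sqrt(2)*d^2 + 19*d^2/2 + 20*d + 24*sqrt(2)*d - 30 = (d - 6)*(d - 2)*(d - sqrt(2)/2)*(d + 5*sqrt(2)/2)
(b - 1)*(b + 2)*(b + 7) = b^3 + 8*b^2 + 5*b - 14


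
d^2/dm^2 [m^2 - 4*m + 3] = 2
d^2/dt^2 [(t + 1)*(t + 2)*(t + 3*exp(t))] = 3*t^2*exp(t) + 21*t*exp(t) + 6*t + 30*exp(t) + 6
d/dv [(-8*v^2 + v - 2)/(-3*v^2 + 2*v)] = (-13*v^2 - 12*v + 4)/(v^2*(9*v^2 - 12*v + 4))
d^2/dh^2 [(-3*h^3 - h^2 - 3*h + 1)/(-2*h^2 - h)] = 2*(13*h^3 - 12*h^2 - 6*h - 1)/(h^3*(8*h^3 + 12*h^2 + 6*h + 1))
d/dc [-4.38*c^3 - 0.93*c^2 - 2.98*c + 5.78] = -13.14*c^2 - 1.86*c - 2.98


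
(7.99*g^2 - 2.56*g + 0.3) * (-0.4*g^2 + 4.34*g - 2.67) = -3.196*g^4 + 35.7006*g^3 - 32.5637*g^2 + 8.1372*g - 0.801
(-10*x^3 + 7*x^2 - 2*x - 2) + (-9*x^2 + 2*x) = -10*x^3 - 2*x^2 - 2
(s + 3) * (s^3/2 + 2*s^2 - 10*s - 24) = s^4/2 + 7*s^3/2 - 4*s^2 - 54*s - 72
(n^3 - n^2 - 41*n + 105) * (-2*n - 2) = -2*n^4 + 84*n^2 - 128*n - 210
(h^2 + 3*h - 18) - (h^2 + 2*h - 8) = h - 10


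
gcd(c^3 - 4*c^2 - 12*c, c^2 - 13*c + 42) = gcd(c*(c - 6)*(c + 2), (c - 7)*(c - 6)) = c - 6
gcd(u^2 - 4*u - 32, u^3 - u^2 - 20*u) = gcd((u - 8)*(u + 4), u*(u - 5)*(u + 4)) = u + 4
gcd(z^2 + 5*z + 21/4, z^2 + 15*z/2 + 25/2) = 1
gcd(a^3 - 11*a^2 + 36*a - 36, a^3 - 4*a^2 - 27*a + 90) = a^2 - 9*a + 18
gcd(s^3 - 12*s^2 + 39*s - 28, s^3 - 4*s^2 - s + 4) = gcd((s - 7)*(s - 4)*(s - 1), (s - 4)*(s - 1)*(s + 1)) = s^2 - 5*s + 4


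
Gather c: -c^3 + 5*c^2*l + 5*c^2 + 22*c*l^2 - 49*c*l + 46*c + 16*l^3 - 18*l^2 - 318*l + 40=-c^3 + c^2*(5*l + 5) + c*(22*l^2 - 49*l + 46) + 16*l^3 - 18*l^2 - 318*l + 40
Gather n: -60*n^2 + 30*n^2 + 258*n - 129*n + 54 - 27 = -30*n^2 + 129*n + 27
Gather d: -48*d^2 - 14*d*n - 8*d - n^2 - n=-48*d^2 + d*(-14*n - 8) - n^2 - n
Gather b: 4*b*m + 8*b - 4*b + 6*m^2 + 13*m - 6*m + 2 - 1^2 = b*(4*m + 4) + 6*m^2 + 7*m + 1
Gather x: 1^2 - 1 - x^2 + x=-x^2 + x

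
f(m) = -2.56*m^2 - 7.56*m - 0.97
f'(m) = -5.12*m - 7.56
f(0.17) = -2.33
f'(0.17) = -8.43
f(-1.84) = 4.27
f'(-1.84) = 1.86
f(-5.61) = -39.13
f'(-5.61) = 21.16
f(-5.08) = -28.63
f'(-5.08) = 18.45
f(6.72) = -167.38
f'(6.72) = -41.97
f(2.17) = -29.43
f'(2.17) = -18.67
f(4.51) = -87.14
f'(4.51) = -30.65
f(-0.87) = 3.67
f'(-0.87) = -3.11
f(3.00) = -46.69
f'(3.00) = -22.92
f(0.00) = -0.97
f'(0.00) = -7.56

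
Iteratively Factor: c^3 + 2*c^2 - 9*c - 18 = (c + 2)*(c^2 - 9) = (c + 2)*(c + 3)*(c - 3)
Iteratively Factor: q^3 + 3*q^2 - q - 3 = (q - 1)*(q^2 + 4*q + 3) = (q - 1)*(q + 3)*(q + 1)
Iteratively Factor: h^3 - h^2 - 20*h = (h - 5)*(h^2 + 4*h) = h*(h - 5)*(h + 4)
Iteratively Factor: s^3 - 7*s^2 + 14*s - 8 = (s - 1)*(s^2 - 6*s + 8) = (s - 4)*(s - 1)*(s - 2)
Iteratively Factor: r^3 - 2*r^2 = (r)*(r^2 - 2*r) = r^2*(r - 2)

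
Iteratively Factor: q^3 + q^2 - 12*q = (q + 4)*(q^2 - 3*q) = (q - 3)*(q + 4)*(q)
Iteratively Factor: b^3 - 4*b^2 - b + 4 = (b + 1)*(b^2 - 5*b + 4) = (b - 1)*(b + 1)*(b - 4)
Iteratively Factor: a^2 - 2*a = (a)*(a - 2)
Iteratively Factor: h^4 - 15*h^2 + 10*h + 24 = (h + 1)*(h^3 - h^2 - 14*h + 24) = (h + 1)*(h + 4)*(h^2 - 5*h + 6) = (h - 3)*(h + 1)*(h + 4)*(h - 2)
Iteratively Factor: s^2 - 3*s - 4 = (s - 4)*(s + 1)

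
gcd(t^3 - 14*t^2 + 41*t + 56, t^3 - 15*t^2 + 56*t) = t^2 - 15*t + 56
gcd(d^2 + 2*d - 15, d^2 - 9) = d - 3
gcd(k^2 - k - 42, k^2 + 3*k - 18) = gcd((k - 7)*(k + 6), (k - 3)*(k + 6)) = k + 6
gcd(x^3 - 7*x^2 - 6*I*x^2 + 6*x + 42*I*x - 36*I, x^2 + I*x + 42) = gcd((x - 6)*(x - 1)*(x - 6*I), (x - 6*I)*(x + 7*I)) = x - 6*I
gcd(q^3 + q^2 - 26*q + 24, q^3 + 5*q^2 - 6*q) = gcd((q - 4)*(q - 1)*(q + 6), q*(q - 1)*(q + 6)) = q^2 + 5*q - 6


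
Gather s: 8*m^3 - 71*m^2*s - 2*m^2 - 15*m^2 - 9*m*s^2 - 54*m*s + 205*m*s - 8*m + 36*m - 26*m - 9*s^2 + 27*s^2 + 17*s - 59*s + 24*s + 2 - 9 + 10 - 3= 8*m^3 - 17*m^2 + 2*m + s^2*(18 - 9*m) + s*(-71*m^2 + 151*m - 18)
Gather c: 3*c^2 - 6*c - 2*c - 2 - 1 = 3*c^2 - 8*c - 3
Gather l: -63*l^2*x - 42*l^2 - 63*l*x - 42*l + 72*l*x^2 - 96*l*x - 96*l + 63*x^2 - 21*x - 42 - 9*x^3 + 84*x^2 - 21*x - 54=l^2*(-63*x - 42) + l*(72*x^2 - 159*x - 138) - 9*x^3 + 147*x^2 - 42*x - 96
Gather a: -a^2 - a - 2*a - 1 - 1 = -a^2 - 3*a - 2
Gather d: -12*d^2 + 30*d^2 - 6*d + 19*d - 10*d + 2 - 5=18*d^2 + 3*d - 3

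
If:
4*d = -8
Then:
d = -2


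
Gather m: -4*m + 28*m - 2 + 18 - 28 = 24*m - 12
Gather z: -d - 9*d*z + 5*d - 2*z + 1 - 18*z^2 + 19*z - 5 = 4*d - 18*z^2 + z*(17 - 9*d) - 4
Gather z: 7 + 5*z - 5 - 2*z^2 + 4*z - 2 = -2*z^2 + 9*z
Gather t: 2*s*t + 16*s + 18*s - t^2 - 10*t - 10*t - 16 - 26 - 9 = 34*s - t^2 + t*(2*s - 20) - 51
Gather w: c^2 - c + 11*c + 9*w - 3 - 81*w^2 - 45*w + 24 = c^2 + 10*c - 81*w^2 - 36*w + 21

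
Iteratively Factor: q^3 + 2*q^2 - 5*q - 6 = (q + 3)*(q^2 - q - 2) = (q + 1)*(q + 3)*(q - 2)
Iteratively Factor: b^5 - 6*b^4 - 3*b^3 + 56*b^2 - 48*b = (b)*(b^4 - 6*b^3 - 3*b^2 + 56*b - 48) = b*(b - 1)*(b^3 - 5*b^2 - 8*b + 48) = b*(b - 4)*(b - 1)*(b^2 - b - 12) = b*(b - 4)^2*(b - 1)*(b + 3)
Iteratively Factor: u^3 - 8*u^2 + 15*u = (u)*(u^2 - 8*u + 15) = u*(u - 3)*(u - 5)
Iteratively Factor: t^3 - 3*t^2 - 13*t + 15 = (t + 3)*(t^2 - 6*t + 5) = (t - 1)*(t + 3)*(t - 5)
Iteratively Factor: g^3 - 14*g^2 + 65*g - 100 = (g - 4)*(g^2 - 10*g + 25) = (g - 5)*(g - 4)*(g - 5)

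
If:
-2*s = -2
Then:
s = 1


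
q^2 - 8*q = q*(q - 8)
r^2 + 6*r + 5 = (r + 1)*(r + 5)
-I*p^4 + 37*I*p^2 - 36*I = (p - 6)*(p - 1)*(p + 6)*(-I*p - I)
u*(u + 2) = u^2 + 2*u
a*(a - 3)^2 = a^3 - 6*a^2 + 9*a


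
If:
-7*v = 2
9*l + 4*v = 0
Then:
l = 8/63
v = -2/7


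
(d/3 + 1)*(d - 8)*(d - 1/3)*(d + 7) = d^4/3 + 5*d^3/9 - 179*d^2/9 - 445*d/9 + 56/3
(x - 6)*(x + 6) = x^2 - 36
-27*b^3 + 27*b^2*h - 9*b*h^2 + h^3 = (-3*b + h)^3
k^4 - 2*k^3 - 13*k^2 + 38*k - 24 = (k - 3)*(k - 2)*(k - 1)*(k + 4)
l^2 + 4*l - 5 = (l - 1)*(l + 5)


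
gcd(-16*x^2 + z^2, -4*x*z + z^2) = 4*x - z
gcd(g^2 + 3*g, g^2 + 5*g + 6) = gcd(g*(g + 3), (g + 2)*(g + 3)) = g + 3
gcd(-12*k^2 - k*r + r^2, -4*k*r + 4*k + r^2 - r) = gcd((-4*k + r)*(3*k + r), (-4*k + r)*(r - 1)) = -4*k + r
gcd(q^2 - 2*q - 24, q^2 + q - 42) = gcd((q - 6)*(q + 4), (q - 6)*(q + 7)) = q - 6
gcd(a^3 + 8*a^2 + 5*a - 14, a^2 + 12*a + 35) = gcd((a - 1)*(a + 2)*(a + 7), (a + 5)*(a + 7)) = a + 7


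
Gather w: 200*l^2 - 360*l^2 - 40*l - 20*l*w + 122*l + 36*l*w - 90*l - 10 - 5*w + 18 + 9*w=-160*l^2 - 8*l + w*(16*l + 4) + 8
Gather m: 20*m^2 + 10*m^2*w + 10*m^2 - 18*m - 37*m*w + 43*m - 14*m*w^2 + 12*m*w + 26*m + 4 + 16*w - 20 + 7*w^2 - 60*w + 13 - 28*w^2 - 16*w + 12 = m^2*(10*w + 30) + m*(-14*w^2 - 25*w + 51) - 21*w^2 - 60*w + 9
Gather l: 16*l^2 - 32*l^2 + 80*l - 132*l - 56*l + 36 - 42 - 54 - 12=-16*l^2 - 108*l - 72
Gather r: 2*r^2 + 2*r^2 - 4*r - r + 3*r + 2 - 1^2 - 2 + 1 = 4*r^2 - 2*r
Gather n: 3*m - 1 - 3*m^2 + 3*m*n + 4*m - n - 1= -3*m^2 + 7*m + n*(3*m - 1) - 2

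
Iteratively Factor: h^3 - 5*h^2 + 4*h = (h)*(h^2 - 5*h + 4) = h*(h - 1)*(h - 4)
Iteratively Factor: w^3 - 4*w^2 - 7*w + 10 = (w - 5)*(w^2 + w - 2) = (w - 5)*(w + 2)*(w - 1)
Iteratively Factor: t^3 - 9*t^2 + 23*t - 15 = (t - 5)*(t^2 - 4*t + 3) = (t - 5)*(t - 3)*(t - 1)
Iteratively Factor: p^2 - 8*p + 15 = (p - 5)*(p - 3)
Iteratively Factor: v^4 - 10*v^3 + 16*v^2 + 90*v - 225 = (v + 3)*(v^3 - 13*v^2 + 55*v - 75) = (v - 3)*(v + 3)*(v^2 - 10*v + 25) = (v - 5)*(v - 3)*(v + 3)*(v - 5)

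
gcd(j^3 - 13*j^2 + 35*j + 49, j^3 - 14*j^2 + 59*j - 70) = j - 7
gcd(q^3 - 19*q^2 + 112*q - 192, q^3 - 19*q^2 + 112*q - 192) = q^3 - 19*q^2 + 112*q - 192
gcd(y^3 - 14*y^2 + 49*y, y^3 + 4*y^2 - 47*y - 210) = y - 7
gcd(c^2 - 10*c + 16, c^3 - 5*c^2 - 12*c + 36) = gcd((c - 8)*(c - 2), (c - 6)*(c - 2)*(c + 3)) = c - 2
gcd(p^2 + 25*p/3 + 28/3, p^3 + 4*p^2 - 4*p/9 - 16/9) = 1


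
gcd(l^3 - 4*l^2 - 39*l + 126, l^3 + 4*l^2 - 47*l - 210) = l^2 - l - 42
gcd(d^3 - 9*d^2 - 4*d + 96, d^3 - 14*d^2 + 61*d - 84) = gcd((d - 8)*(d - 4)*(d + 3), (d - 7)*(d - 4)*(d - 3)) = d - 4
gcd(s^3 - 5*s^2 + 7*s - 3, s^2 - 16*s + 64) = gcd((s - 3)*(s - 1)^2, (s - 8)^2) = 1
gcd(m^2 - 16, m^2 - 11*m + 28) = m - 4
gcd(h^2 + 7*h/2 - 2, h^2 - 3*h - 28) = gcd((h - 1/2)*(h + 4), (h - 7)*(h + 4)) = h + 4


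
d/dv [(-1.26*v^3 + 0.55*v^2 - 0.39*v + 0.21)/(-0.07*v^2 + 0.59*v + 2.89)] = (0.0882*v^4 - 1.4868*v^3 - 10.627*v^2 + 3.2084*v - 1.251)/(0.0049*v^4 - 0.0826*v^3 - 0.0565000000000001*v^2 + 3.4102*v + 8.3521)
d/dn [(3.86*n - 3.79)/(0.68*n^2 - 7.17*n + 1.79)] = (-2.6248*n^2 + 5.1544*n - 20.2649)/(0.4624*n^4 - 9.7512*n^3 + 53.8433*n^2 - 25.6686*n + 3.2041)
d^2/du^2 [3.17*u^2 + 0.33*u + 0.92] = 6.34000000000000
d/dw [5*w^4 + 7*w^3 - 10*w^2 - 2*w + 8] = 20*w^3 + 21*w^2 - 20*w - 2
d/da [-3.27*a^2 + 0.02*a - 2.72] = 0.02 - 6.54*a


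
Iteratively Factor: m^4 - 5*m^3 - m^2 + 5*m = (m)*(m^3 - 5*m^2 - m + 5) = m*(m + 1)*(m^2 - 6*m + 5) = m*(m - 1)*(m + 1)*(m - 5)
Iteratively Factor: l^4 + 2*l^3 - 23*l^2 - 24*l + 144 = (l + 4)*(l^3 - 2*l^2 - 15*l + 36) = (l - 3)*(l + 4)*(l^2 + l - 12) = (l - 3)^2*(l + 4)*(l + 4)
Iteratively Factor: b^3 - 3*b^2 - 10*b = (b + 2)*(b^2 - 5*b) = (b - 5)*(b + 2)*(b)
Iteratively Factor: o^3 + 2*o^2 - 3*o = (o)*(o^2 + 2*o - 3) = o*(o - 1)*(o + 3)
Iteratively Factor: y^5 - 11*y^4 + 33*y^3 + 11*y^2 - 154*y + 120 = (y - 5)*(y^4 - 6*y^3 + 3*y^2 + 26*y - 24) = (y - 5)*(y - 3)*(y^3 - 3*y^2 - 6*y + 8) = (y - 5)*(y - 3)*(y + 2)*(y^2 - 5*y + 4) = (y - 5)*(y - 3)*(y - 1)*(y + 2)*(y - 4)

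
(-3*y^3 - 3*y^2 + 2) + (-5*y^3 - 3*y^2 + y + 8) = -8*y^3 - 6*y^2 + y + 10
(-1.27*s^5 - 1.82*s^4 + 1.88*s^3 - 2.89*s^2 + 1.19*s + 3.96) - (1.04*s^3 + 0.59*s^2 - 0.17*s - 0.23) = -1.27*s^5 - 1.82*s^4 + 0.84*s^3 - 3.48*s^2 + 1.36*s + 4.19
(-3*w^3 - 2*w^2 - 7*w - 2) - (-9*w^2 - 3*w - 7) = -3*w^3 + 7*w^2 - 4*w + 5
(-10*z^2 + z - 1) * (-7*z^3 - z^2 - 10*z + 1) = 70*z^5 + 3*z^4 + 106*z^3 - 19*z^2 + 11*z - 1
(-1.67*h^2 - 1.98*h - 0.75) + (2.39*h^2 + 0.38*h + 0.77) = 0.72*h^2 - 1.6*h + 0.02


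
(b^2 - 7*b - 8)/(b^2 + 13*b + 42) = (b^2 - 7*b - 8)/(b^2 + 13*b + 42)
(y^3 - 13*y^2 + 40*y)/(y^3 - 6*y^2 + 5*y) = (y - 8)/(y - 1)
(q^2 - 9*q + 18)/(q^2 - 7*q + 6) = (q - 3)/(q - 1)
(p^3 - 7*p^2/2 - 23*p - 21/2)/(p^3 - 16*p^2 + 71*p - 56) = (2*p^2 + 7*p + 3)/(2*(p^2 - 9*p + 8))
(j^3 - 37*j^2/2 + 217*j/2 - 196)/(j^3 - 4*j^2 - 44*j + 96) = (2*j^2 - 21*j + 49)/(2*(j^2 + 4*j - 12))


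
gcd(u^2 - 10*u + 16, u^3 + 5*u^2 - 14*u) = u - 2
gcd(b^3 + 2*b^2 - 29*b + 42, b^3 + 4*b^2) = 1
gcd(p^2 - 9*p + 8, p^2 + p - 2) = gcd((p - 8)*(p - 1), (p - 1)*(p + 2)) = p - 1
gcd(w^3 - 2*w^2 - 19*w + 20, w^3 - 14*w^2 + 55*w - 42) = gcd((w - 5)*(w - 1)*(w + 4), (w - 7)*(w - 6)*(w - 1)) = w - 1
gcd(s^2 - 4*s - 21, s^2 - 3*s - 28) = s - 7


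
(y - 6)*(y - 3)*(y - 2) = y^3 - 11*y^2 + 36*y - 36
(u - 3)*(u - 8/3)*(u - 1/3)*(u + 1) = u^4 - 5*u^3 + 35*u^2/9 + 65*u/9 - 8/3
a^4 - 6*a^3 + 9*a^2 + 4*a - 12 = (a - 3)*(a - 2)^2*(a + 1)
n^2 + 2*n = n*(n + 2)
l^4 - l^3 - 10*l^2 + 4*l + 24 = (l - 3)*(l - 2)*(l + 2)^2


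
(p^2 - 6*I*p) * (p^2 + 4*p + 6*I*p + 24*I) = p^4 + 4*p^3 + 36*p^2 + 144*p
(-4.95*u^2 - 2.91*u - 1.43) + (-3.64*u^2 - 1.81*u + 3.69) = -8.59*u^2 - 4.72*u + 2.26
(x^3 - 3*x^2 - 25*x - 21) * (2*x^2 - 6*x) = 2*x^5 - 12*x^4 - 32*x^3 + 108*x^2 + 126*x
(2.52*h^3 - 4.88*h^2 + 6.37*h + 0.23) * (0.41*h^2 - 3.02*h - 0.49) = 1.0332*h^5 - 9.6112*h^4 + 16.1145*h^3 - 16.7519*h^2 - 3.8159*h - 0.1127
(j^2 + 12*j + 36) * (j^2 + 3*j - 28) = j^4 + 15*j^3 + 44*j^2 - 228*j - 1008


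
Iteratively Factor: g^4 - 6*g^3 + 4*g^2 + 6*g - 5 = (g - 1)*(g^3 - 5*g^2 - g + 5) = (g - 5)*(g - 1)*(g^2 - 1) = (g - 5)*(g - 1)^2*(g + 1)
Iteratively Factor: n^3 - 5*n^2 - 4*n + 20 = (n - 5)*(n^2 - 4) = (n - 5)*(n - 2)*(n + 2)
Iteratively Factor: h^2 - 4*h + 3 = (h - 3)*(h - 1)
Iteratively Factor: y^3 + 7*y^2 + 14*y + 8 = (y + 4)*(y^2 + 3*y + 2) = (y + 1)*(y + 4)*(y + 2)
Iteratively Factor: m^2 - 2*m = (m - 2)*(m)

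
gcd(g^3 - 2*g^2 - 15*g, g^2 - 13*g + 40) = g - 5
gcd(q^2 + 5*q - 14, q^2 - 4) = q - 2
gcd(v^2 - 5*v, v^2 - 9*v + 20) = v - 5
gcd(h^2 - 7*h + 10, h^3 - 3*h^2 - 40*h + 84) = h - 2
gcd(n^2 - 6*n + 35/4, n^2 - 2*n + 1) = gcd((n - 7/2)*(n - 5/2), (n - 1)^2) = 1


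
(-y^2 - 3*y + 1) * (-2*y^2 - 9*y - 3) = 2*y^4 + 15*y^3 + 28*y^2 - 3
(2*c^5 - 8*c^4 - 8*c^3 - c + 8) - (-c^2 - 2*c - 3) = 2*c^5 - 8*c^4 - 8*c^3 + c^2 + c + 11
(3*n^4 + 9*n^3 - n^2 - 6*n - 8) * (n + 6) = 3*n^5 + 27*n^4 + 53*n^3 - 12*n^2 - 44*n - 48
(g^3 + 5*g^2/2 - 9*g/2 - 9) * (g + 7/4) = g^4 + 17*g^3/4 - g^2/8 - 135*g/8 - 63/4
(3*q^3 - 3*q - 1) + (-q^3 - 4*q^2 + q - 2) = 2*q^3 - 4*q^2 - 2*q - 3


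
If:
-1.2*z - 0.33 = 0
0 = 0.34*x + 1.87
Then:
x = -5.50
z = -0.28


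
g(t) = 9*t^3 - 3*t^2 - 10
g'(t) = 27*t^2 - 6*t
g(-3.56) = -454.08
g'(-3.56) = 363.55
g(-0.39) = -10.99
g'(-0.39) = 6.45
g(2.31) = 84.93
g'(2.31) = 130.21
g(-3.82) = -555.46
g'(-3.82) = 416.91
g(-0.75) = -15.48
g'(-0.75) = 19.69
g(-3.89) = -585.17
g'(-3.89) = 431.91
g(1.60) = 19.18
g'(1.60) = 59.52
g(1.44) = 10.65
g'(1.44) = 47.35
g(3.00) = 206.00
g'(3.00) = 225.00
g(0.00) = -10.00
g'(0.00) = 0.00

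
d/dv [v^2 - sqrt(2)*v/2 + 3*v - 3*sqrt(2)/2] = 2*v - sqrt(2)/2 + 3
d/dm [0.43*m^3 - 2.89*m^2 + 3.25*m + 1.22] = 1.29*m^2 - 5.78*m + 3.25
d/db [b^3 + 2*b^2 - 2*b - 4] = 3*b^2 + 4*b - 2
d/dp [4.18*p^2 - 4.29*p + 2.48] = 8.36*p - 4.29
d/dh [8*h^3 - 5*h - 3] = 24*h^2 - 5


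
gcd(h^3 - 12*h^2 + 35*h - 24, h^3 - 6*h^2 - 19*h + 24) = h^2 - 9*h + 8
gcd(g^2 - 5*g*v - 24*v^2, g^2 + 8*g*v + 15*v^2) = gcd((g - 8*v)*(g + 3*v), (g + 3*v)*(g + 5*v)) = g + 3*v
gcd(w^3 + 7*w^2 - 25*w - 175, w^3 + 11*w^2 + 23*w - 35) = w^2 + 12*w + 35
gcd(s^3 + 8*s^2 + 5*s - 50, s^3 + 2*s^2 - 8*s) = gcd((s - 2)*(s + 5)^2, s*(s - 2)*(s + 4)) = s - 2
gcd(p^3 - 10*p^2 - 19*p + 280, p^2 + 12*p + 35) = p + 5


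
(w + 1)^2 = w^2 + 2*w + 1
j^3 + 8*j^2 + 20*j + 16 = (j + 2)^2*(j + 4)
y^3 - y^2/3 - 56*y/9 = y*(y - 8/3)*(y + 7/3)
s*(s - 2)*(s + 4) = s^3 + 2*s^2 - 8*s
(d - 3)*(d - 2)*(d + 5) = d^3 - 19*d + 30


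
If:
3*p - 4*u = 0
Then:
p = 4*u/3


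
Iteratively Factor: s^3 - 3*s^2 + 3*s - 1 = (s - 1)*(s^2 - 2*s + 1) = (s - 1)^2*(s - 1)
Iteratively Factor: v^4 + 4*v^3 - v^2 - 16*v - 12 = (v + 1)*(v^3 + 3*v^2 - 4*v - 12) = (v + 1)*(v + 3)*(v^2 - 4) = (v + 1)*(v + 2)*(v + 3)*(v - 2)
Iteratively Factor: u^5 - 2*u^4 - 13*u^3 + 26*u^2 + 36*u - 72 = (u + 2)*(u^4 - 4*u^3 - 5*u^2 + 36*u - 36) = (u + 2)*(u + 3)*(u^3 - 7*u^2 + 16*u - 12) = (u - 2)*(u + 2)*(u + 3)*(u^2 - 5*u + 6) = (u - 2)^2*(u + 2)*(u + 3)*(u - 3)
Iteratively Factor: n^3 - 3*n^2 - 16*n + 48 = (n - 4)*(n^2 + n - 12) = (n - 4)*(n - 3)*(n + 4)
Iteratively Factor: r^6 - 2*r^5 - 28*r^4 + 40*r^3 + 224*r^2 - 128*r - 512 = (r - 2)*(r^5 - 28*r^3 - 16*r^2 + 192*r + 256) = (r - 4)*(r - 2)*(r^4 + 4*r^3 - 12*r^2 - 64*r - 64) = (r - 4)^2*(r - 2)*(r^3 + 8*r^2 + 20*r + 16) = (r - 4)^2*(r - 2)*(r + 2)*(r^2 + 6*r + 8) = (r - 4)^2*(r - 2)*(r + 2)*(r + 4)*(r + 2)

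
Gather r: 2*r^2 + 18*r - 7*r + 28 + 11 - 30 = 2*r^2 + 11*r + 9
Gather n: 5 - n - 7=-n - 2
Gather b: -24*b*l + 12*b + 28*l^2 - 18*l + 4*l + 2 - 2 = b*(12 - 24*l) + 28*l^2 - 14*l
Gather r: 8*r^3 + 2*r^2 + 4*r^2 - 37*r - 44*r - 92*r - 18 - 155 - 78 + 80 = 8*r^3 + 6*r^2 - 173*r - 171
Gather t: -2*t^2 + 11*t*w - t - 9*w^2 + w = -2*t^2 + t*(11*w - 1) - 9*w^2 + w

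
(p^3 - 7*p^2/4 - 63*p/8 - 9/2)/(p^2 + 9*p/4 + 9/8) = p - 4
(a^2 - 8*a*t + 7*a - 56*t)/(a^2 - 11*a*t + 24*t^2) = (-a - 7)/(-a + 3*t)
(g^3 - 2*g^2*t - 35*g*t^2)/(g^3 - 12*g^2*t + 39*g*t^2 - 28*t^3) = g*(g + 5*t)/(g^2 - 5*g*t + 4*t^2)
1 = 1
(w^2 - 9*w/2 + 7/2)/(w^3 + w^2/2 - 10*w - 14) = (w - 1)/(w^2 + 4*w + 4)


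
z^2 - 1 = (z - 1)*(z + 1)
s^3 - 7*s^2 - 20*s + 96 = (s - 8)*(s - 3)*(s + 4)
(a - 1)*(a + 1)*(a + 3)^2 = a^4 + 6*a^3 + 8*a^2 - 6*a - 9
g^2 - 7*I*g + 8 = (g - 8*I)*(g + I)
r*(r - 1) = r^2 - r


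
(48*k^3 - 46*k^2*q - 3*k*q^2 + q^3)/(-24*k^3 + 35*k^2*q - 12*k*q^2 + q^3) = (6*k + q)/(-3*k + q)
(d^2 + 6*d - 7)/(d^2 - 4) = (d^2 + 6*d - 7)/(d^2 - 4)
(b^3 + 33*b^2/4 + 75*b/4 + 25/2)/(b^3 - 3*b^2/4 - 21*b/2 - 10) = (b + 5)/(b - 4)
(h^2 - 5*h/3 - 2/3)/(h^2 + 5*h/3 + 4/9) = 3*(h - 2)/(3*h + 4)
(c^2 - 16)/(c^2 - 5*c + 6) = (c^2 - 16)/(c^2 - 5*c + 6)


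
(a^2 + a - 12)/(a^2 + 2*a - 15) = (a + 4)/(a + 5)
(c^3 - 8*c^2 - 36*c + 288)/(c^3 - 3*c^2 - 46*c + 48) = (c - 6)/(c - 1)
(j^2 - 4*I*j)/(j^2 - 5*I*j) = (j - 4*I)/(j - 5*I)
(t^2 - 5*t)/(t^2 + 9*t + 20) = t*(t - 5)/(t^2 + 9*t + 20)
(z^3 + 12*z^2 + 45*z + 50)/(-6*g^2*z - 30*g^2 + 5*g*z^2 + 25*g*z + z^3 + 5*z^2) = (z^2 + 7*z + 10)/(-6*g^2 + 5*g*z + z^2)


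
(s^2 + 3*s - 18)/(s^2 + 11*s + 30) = (s - 3)/(s + 5)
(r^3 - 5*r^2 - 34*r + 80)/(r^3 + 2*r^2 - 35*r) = (r^3 - 5*r^2 - 34*r + 80)/(r*(r^2 + 2*r - 35))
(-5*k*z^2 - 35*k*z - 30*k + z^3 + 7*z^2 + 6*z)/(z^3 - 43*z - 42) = (-5*k + z)/(z - 7)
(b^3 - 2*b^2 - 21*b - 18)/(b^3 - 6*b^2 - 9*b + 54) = (b + 1)/(b - 3)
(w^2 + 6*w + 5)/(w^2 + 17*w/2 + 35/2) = 2*(w + 1)/(2*w + 7)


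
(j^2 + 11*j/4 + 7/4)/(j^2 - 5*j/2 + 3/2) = (4*j^2 + 11*j + 7)/(2*(2*j^2 - 5*j + 3))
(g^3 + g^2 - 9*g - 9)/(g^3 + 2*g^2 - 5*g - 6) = (g - 3)/(g - 2)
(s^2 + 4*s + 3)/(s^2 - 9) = (s + 1)/(s - 3)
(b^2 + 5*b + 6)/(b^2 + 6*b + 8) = (b + 3)/(b + 4)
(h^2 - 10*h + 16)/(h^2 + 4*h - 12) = (h - 8)/(h + 6)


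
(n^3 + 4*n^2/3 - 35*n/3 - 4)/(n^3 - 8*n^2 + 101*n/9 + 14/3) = 3*(n^2 + n - 12)/(3*n^2 - 25*n + 42)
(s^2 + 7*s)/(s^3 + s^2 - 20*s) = (s + 7)/(s^2 + s - 20)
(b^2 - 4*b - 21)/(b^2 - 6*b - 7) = (b + 3)/(b + 1)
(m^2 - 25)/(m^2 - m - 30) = (m - 5)/(m - 6)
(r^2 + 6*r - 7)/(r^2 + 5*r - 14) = (r - 1)/(r - 2)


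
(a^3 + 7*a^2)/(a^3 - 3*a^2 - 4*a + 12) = a^2*(a + 7)/(a^3 - 3*a^2 - 4*a + 12)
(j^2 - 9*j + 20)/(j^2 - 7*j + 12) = (j - 5)/(j - 3)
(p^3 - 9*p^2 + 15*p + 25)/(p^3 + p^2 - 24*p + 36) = (p^3 - 9*p^2 + 15*p + 25)/(p^3 + p^2 - 24*p + 36)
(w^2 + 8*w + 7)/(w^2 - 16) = (w^2 + 8*w + 7)/(w^2 - 16)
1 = 1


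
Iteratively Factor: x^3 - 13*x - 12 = (x - 4)*(x^2 + 4*x + 3) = (x - 4)*(x + 3)*(x + 1)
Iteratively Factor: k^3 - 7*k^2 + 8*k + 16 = (k - 4)*(k^2 - 3*k - 4) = (k - 4)^2*(k + 1)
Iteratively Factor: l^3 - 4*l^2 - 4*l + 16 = (l - 2)*(l^2 - 2*l - 8) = (l - 2)*(l + 2)*(l - 4)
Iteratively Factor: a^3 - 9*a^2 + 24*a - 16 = (a - 1)*(a^2 - 8*a + 16) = (a - 4)*(a - 1)*(a - 4)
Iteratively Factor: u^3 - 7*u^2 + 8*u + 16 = (u - 4)*(u^2 - 3*u - 4) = (u - 4)^2*(u + 1)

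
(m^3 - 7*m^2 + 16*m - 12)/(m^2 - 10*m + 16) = (m^2 - 5*m + 6)/(m - 8)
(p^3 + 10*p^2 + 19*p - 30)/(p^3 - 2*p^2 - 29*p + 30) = (p + 6)/(p - 6)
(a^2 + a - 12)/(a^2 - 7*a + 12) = (a + 4)/(a - 4)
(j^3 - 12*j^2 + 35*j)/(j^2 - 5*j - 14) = j*(j - 5)/(j + 2)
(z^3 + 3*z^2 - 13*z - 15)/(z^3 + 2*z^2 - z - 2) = (z^2 + 2*z - 15)/(z^2 + z - 2)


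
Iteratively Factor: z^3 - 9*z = (z + 3)*(z^2 - 3*z) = (z - 3)*(z + 3)*(z)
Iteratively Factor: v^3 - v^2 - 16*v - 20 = (v + 2)*(v^2 - 3*v - 10) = (v - 5)*(v + 2)*(v + 2)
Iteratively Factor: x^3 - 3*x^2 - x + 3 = (x + 1)*(x^2 - 4*x + 3) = (x - 3)*(x + 1)*(x - 1)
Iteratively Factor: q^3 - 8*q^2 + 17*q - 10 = (q - 5)*(q^2 - 3*q + 2) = (q - 5)*(q - 1)*(q - 2)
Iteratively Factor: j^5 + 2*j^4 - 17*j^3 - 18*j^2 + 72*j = (j - 2)*(j^4 + 4*j^3 - 9*j^2 - 36*j) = (j - 3)*(j - 2)*(j^3 + 7*j^2 + 12*j) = j*(j - 3)*(j - 2)*(j^2 + 7*j + 12) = j*(j - 3)*(j - 2)*(j + 3)*(j + 4)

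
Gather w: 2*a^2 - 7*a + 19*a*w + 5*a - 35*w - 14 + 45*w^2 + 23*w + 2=2*a^2 - 2*a + 45*w^2 + w*(19*a - 12) - 12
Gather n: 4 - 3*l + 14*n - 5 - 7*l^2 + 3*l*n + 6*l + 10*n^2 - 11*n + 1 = -7*l^2 + 3*l + 10*n^2 + n*(3*l + 3)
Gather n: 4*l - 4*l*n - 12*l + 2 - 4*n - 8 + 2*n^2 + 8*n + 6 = -8*l + 2*n^2 + n*(4 - 4*l)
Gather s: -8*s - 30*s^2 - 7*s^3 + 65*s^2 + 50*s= -7*s^3 + 35*s^2 + 42*s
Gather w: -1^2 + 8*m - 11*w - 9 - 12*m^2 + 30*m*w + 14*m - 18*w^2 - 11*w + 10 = -12*m^2 + 22*m - 18*w^2 + w*(30*m - 22)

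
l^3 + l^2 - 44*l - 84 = (l - 7)*(l + 2)*(l + 6)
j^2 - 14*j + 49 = (j - 7)^2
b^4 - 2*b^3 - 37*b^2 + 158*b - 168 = (b - 4)*(b - 3)*(b - 2)*(b + 7)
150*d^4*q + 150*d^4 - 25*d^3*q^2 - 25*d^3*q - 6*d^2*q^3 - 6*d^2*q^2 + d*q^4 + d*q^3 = (-6*d + q)*(-5*d + q)*(5*d + q)*(d*q + d)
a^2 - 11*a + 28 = (a - 7)*(a - 4)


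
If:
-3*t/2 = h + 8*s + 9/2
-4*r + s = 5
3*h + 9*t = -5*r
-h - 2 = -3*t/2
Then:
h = -303/556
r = -789/556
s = -94/139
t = 809/834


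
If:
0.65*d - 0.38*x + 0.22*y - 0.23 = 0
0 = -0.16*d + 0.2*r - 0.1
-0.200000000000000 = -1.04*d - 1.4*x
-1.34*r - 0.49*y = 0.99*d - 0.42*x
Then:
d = -4.18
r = -2.84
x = 3.25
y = 19.00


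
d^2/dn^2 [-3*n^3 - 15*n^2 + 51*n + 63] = -18*n - 30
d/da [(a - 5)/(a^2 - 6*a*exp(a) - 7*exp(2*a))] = (a^2 - 6*a*exp(a) + 2*(a - 5)*(3*a*exp(a) - a + 7*exp(2*a) + 3*exp(a)) - 7*exp(2*a))/(-a^2 + 6*a*exp(a) + 7*exp(2*a))^2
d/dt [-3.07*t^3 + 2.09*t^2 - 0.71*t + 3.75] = -9.21*t^2 + 4.18*t - 0.71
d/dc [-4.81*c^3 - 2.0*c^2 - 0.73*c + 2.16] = -14.43*c^2 - 4.0*c - 0.73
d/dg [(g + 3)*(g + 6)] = 2*g + 9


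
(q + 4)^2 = q^2 + 8*q + 16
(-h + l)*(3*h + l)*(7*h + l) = -21*h^3 + 11*h^2*l + 9*h*l^2 + l^3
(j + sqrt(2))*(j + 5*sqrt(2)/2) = j^2 + 7*sqrt(2)*j/2 + 5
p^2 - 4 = (p - 2)*(p + 2)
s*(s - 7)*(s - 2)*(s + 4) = s^4 - 5*s^3 - 22*s^2 + 56*s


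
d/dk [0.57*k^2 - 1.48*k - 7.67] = 1.14*k - 1.48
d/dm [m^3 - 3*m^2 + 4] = 3*m*(m - 2)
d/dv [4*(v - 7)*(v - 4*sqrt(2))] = 8*v - 28 - 16*sqrt(2)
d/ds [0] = 0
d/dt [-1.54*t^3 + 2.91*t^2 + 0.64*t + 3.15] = -4.62*t^2 + 5.82*t + 0.64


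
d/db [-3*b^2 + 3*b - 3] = 3 - 6*b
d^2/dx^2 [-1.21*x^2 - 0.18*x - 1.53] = -2.42000000000000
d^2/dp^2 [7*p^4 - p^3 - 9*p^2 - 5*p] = 84*p^2 - 6*p - 18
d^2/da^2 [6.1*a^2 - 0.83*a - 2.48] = 12.2000000000000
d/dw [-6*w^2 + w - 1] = 1 - 12*w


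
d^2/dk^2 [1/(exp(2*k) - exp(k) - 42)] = ((1 - 4*exp(k))*(-exp(2*k) + exp(k) + 42) - 2*(2*exp(k) - 1)^2*exp(k))*exp(k)/(-exp(2*k) + exp(k) + 42)^3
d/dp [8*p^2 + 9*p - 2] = 16*p + 9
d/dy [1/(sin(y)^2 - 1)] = -2*sin(y)/cos(y)^3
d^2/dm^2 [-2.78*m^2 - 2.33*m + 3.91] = -5.56000000000000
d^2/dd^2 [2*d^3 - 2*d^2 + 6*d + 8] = 12*d - 4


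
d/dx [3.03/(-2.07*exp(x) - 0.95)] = 6.2721*exp(x)/(2.07*exp(x) + 0.95)^2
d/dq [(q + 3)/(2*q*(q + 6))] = (-q^2 - 6*q - 18)/(2*q^2*(q^2 + 12*q + 36))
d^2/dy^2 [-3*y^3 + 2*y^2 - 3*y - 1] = 4 - 18*y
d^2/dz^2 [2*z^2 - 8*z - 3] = 4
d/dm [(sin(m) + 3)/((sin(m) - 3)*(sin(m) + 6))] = (-6*sin(m) + cos(m)^2 - 28)*cos(m)/((sin(m) - 3)^2*(sin(m) + 6)^2)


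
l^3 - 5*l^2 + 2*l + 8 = (l - 4)*(l - 2)*(l + 1)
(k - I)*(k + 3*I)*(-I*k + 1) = -I*k^3 + 3*k^2 - I*k + 3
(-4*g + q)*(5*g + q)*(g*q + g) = -20*g^3*q - 20*g^3 + g^2*q^2 + g^2*q + g*q^3 + g*q^2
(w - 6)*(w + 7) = w^2 + w - 42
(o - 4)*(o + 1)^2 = o^3 - 2*o^2 - 7*o - 4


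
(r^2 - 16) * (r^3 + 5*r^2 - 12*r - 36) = r^5 + 5*r^4 - 28*r^3 - 116*r^2 + 192*r + 576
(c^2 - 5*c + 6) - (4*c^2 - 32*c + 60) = -3*c^2 + 27*c - 54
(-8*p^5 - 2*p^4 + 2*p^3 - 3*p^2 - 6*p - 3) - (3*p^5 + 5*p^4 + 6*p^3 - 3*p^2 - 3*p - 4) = -11*p^5 - 7*p^4 - 4*p^3 - 3*p + 1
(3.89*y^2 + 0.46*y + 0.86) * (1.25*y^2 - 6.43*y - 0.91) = 4.8625*y^4 - 24.4377*y^3 - 5.4227*y^2 - 5.9484*y - 0.7826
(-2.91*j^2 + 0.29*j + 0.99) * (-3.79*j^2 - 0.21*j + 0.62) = 11.0289*j^4 - 0.488*j^3 - 5.6172*j^2 - 0.0281*j + 0.6138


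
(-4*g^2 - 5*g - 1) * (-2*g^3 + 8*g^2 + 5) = 8*g^5 - 22*g^4 - 38*g^3 - 28*g^2 - 25*g - 5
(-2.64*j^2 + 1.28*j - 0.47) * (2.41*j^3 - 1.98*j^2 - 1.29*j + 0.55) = -6.3624*j^5 + 8.312*j^4 - 0.2615*j^3 - 2.1726*j^2 + 1.3103*j - 0.2585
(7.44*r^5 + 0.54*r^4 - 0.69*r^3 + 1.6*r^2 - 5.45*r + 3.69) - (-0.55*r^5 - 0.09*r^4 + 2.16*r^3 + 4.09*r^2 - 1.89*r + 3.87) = 7.99*r^5 + 0.63*r^4 - 2.85*r^3 - 2.49*r^2 - 3.56*r - 0.18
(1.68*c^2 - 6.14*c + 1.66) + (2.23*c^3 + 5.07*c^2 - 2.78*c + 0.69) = 2.23*c^3 + 6.75*c^2 - 8.92*c + 2.35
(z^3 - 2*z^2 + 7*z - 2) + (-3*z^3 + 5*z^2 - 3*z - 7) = -2*z^3 + 3*z^2 + 4*z - 9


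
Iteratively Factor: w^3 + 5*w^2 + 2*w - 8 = (w + 4)*(w^2 + w - 2) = (w + 2)*(w + 4)*(w - 1)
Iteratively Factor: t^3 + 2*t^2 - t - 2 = (t + 1)*(t^2 + t - 2) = (t + 1)*(t + 2)*(t - 1)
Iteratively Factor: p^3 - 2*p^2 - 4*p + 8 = (p + 2)*(p^2 - 4*p + 4) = (p - 2)*(p + 2)*(p - 2)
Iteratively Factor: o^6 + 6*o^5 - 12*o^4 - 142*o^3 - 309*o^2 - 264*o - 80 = (o + 4)*(o^5 + 2*o^4 - 20*o^3 - 62*o^2 - 61*o - 20) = (o + 1)*(o + 4)*(o^4 + o^3 - 21*o^2 - 41*o - 20) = (o - 5)*(o + 1)*(o + 4)*(o^3 + 6*o^2 + 9*o + 4) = (o - 5)*(o + 1)^2*(o + 4)*(o^2 + 5*o + 4) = (o - 5)*(o + 1)^2*(o + 4)^2*(o + 1)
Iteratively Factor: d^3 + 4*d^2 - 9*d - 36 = (d + 3)*(d^2 + d - 12) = (d - 3)*(d + 3)*(d + 4)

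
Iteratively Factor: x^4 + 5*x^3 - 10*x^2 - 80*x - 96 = (x + 3)*(x^3 + 2*x^2 - 16*x - 32) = (x - 4)*(x + 3)*(x^2 + 6*x + 8) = (x - 4)*(x + 2)*(x + 3)*(x + 4)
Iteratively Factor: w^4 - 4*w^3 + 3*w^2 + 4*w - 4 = (w + 1)*(w^3 - 5*w^2 + 8*w - 4) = (w - 2)*(w + 1)*(w^2 - 3*w + 2) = (w - 2)^2*(w + 1)*(w - 1)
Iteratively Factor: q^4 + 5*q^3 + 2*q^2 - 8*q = (q + 2)*(q^3 + 3*q^2 - 4*q) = (q - 1)*(q + 2)*(q^2 + 4*q) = (q - 1)*(q + 2)*(q + 4)*(q)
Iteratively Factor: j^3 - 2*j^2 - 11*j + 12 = (j - 1)*(j^2 - j - 12) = (j - 4)*(j - 1)*(j + 3)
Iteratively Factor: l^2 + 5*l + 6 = (l + 3)*(l + 2)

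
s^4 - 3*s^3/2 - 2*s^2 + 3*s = s*(s - 3/2)*(s - sqrt(2))*(s + sqrt(2))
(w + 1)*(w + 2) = w^2 + 3*w + 2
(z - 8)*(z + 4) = z^2 - 4*z - 32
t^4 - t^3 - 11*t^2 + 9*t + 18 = (t - 3)*(t - 2)*(t + 1)*(t + 3)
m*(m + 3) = m^2 + 3*m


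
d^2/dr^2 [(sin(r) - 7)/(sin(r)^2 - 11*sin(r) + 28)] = (-4*sin(r) + cos(r)^2 + 1)/(sin(r) - 4)^3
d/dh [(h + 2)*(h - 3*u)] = 2*h - 3*u + 2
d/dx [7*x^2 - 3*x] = 14*x - 3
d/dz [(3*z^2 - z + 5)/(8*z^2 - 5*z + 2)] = (-7*z^2 - 68*z + 23)/(64*z^4 - 80*z^3 + 57*z^2 - 20*z + 4)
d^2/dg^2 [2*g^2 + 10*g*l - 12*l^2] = 4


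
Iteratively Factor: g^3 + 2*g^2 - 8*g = (g)*(g^2 + 2*g - 8) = g*(g - 2)*(g + 4)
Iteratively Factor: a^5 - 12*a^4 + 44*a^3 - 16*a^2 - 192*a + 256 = (a - 4)*(a^4 - 8*a^3 + 12*a^2 + 32*a - 64) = (a - 4)*(a - 2)*(a^3 - 6*a^2 + 32) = (a - 4)^2*(a - 2)*(a^2 - 2*a - 8) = (a - 4)^2*(a - 2)*(a + 2)*(a - 4)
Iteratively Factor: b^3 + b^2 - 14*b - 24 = (b - 4)*(b^2 + 5*b + 6) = (b - 4)*(b + 3)*(b + 2)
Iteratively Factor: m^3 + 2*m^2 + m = (m + 1)*(m^2 + m) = (m + 1)^2*(m)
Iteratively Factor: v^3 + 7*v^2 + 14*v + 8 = (v + 4)*(v^2 + 3*v + 2) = (v + 2)*(v + 4)*(v + 1)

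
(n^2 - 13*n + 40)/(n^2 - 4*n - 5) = (n - 8)/(n + 1)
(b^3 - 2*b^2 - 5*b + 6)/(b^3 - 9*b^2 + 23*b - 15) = (b + 2)/(b - 5)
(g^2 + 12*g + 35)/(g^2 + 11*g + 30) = (g + 7)/(g + 6)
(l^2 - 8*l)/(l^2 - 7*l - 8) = l/(l + 1)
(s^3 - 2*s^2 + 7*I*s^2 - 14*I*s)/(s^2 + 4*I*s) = (s^2 + s*(-2 + 7*I) - 14*I)/(s + 4*I)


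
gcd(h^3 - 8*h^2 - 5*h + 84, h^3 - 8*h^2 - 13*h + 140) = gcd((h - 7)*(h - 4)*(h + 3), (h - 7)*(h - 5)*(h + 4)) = h - 7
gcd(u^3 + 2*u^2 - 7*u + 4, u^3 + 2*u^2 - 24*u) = 1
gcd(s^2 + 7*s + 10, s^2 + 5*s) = s + 5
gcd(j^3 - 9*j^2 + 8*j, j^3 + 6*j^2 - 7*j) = j^2 - j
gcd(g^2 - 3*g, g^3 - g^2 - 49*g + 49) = 1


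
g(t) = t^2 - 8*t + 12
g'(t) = 2*t - 8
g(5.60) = -1.44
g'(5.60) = 3.20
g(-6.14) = 98.82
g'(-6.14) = -20.28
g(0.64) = 7.29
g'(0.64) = -6.72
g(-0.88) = 19.81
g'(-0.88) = -9.76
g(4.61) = -3.63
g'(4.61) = 1.22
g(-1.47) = 25.92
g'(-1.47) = -10.94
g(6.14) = 0.58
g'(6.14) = 4.28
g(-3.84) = 57.47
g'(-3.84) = -15.68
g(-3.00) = 45.00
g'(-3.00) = -14.00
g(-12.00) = 252.00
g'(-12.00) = -32.00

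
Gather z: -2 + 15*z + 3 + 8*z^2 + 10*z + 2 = 8*z^2 + 25*z + 3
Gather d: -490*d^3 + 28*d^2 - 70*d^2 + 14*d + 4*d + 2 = -490*d^3 - 42*d^2 + 18*d + 2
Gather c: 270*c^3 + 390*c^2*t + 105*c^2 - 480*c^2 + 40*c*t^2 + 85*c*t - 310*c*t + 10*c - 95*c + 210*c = 270*c^3 + c^2*(390*t - 375) + c*(40*t^2 - 225*t + 125)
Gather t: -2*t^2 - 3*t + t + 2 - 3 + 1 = -2*t^2 - 2*t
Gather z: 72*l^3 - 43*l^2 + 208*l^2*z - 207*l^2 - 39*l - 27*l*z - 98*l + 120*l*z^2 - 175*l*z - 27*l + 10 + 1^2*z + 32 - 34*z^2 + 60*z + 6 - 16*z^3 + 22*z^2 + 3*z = 72*l^3 - 250*l^2 - 164*l - 16*z^3 + z^2*(120*l - 12) + z*(208*l^2 - 202*l + 64) + 48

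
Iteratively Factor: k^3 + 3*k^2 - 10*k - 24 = (k + 2)*(k^2 + k - 12) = (k + 2)*(k + 4)*(k - 3)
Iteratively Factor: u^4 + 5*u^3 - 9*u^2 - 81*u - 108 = (u + 3)*(u^3 + 2*u^2 - 15*u - 36) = (u - 4)*(u + 3)*(u^2 + 6*u + 9) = (u - 4)*(u + 3)^2*(u + 3)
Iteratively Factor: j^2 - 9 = (j + 3)*(j - 3)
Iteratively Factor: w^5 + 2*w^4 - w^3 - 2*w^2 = (w + 1)*(w^4 + w^3 - 2*w^2) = w*(w + 1)*(w^3 + w^2 - 2*w) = w^2*(w + 1)*(w^2 + w - 2) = w^2*(w + 1)*(w + 2)*(w - 1)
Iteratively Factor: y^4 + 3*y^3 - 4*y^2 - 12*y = (y + 2)*(y^3 + y^2 - 6*y) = y*(y + 2)*(y^2 + y - 6) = y*(y + 2)*(y + 3)*(y - 2)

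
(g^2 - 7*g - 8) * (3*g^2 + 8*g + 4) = 3*g^4 - 13*g^3 - 76*g^2 - 92*g - 32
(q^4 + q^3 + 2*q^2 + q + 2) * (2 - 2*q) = -2*q^5 - 2*q^3 + 2*q^2 - 2*q + 4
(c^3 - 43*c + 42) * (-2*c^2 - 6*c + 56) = -2*c^5 - 6*c^4 + 142*c^3 + 174*c^2 - 2660*c + 2352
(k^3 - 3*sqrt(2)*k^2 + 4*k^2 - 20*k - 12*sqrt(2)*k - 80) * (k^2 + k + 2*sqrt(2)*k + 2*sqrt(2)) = k^5 - sqrt(2)*k^4 + 5*k^4 - 28*k^3 - 5*sqrt(2)*k^3 - 160*k^2 - 44*sqrt(2)*k^2 - 200*sqrt(2)*k - 128*k - 160*sqrt(2)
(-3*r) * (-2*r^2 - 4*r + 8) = 6*r^3 + 12*r^2 - 24*r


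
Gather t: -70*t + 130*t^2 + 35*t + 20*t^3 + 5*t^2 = 20*t^3 + 135*t^2 - 35*t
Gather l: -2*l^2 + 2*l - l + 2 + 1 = -2*l^2 + l + 3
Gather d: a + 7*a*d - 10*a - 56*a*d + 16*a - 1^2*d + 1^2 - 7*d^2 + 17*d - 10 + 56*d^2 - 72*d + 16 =7*a + 49*d^2 + d*(-49*a - 56) + 7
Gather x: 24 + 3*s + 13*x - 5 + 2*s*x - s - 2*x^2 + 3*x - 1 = 2*s - 2*x^2 + x*(2*s + 16) + 18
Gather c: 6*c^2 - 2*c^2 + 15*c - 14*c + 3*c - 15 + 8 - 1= 4*c^2 + 4*c - 8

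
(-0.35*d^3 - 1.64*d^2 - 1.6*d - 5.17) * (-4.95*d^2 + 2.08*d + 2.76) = 1.7325*d^5 + 7.39*d^4 + 3.5428*d^3 + 17.7371*d^2 - 15.1696*d - 14.2692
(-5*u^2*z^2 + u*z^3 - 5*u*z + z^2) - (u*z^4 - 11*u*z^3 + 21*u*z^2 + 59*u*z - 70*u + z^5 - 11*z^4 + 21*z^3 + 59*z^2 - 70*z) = -5*u^2*z^2 - u*z^4 + 12*u*z^3 - 21*u*z^2 - 64*u*z + 70*u - z^5 + 11*z^4 - 21*z^3 - 58*z^2 + 70*z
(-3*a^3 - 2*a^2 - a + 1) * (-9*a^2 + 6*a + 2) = 27*a^5 - 9*a^3 - 19*a^2 + 4*a + 2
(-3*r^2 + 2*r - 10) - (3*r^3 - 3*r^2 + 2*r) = -3*r^3 - 10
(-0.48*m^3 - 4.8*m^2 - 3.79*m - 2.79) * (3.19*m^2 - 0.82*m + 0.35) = -1.5312*m^5 - 14.9184*m^4 - 8.3221*m^3 - 7.4723*m^2 + 0.9613*m - 0.9765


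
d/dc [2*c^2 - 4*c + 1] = 4*c - 4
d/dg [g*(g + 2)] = 2*g + 2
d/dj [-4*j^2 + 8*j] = 8 - 8*j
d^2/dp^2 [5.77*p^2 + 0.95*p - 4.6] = 11.5400000000000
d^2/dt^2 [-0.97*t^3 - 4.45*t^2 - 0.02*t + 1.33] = -5.82*t - 8.9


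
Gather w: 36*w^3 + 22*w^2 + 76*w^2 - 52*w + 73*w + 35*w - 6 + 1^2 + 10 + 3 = 36*w^3 + 98*w^2 + 56*w + 8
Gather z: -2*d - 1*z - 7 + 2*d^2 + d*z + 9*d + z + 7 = 2*d^2 + d*z + 7*d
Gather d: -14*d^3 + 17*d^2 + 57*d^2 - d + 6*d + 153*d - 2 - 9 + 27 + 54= -14*d^3 + 74*d^2 + 158*d + 70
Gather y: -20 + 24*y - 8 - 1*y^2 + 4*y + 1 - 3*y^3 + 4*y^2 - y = -3*y^3 + 3*y^2 + 27*y - 27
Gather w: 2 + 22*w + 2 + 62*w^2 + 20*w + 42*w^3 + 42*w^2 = 42*w^3 + 104*w^2 + 42*w + 4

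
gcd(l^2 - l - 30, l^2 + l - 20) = l + 5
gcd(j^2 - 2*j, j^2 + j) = j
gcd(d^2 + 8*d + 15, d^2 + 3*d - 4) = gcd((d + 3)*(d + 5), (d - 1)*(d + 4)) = 1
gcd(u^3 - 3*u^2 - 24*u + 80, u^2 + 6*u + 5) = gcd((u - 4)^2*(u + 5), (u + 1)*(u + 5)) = u + 5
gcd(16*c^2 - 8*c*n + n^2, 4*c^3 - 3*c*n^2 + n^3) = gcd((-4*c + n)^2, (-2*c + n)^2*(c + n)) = 1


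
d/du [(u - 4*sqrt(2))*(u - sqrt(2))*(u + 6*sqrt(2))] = 3*u^2 + 2*sqrt(2)*u - 52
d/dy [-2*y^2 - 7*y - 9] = -4*y - 7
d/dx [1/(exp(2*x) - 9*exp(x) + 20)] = (9 - 2*exp(x))*exp(x)/(exp(2*x) - 9*exp(x) + 20)^2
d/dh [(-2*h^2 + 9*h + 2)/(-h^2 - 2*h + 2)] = (13*h^2 - 4*h + 22)/(h^4 + 4*h^3 - 8*h + 4)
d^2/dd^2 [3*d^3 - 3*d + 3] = 18*d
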